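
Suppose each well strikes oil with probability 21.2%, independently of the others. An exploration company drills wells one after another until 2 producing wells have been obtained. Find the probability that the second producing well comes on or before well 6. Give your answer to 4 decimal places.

0.3741

Finishing within 6 wells ⇔ at least 2 successes in the first 6. With X ~ Binomial(6, 0.212), P(Y ≤ 6) = 1 − P(X ≤ 1).
  k=0: C(6,0)·0.212^0·0.788^6 = 0.239418
  k=1: C(6,1)·0.212^1·0.788^5 = 0.386472
1 − 0.625890 = 0.374110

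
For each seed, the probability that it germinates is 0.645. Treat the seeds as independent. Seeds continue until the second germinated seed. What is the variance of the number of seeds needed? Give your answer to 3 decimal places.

1.707

Y = total seeds until the second success; negative binomial with r=2, p=0.645.
Var(Y) = r(1−p)/p² = 2·0.355 / 0.645² = 1.70663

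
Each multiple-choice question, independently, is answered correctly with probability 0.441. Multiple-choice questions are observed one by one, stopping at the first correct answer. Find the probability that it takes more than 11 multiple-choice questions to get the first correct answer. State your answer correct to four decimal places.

Y = number of multiple-choice questions to the first success; geometric, p = 0.441.
P(Y > 11) = P(first 11 all fail) = (1−p)^11 = 0.001665

0.0017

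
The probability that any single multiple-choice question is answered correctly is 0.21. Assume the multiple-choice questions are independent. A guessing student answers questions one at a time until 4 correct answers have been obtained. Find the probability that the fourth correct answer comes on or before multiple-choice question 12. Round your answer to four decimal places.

Finishing within 12 multiple-choice questions ⇔ at least 4 successes in the first 12. With X ~ Binomial(12, 0.21), P(Y ≤ 12) = 1 − P(X ≤ 3).
  k=0: C(12,0)·0.21^0·0.79^12 = 0.059092
  k=1: C(12,1)·0.21^1·0.79^11 = 0.188494
  k=2: C(12,2)·0.21^2·0.79^10 = 0.275584
  k=3: C(12,3)·0.21^3·0.79^9 = 0.244188
1 − 0.767358 = 0.232642

0.2326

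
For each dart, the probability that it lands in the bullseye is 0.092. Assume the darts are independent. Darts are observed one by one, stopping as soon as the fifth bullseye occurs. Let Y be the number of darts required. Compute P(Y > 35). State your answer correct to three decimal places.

Needing more than 35 darts ⇔ fewer than 5 successes in the first 35. With X ~ Binomial(35, 0.092), P(Y > 35) = P(X ≤ 4).
  k=0: C(35,0)·0.092^0·0.908^35 = 0.03412
  k=1: C(35,1)·0.092^1·0.908^34 = 0.12100
  k=2: C(35,2)·0.092^2·0.908^33 = 0.20841
  k=3: C(35,3)·0.092^3·0.908^32 = 0.23228
  k=4: C(35,4)·0.092^4·0.908^31 = 0.18828
P(X ≤ 4) = 0.78410

0.784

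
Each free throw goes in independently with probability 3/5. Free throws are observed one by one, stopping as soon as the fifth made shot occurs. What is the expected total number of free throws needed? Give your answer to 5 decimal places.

8.33333

Y = total free throws until the fifth success; negative binomial with r=5, p=0.60.
E[Y] = r / p = 5 / 0.60 = 8.3333333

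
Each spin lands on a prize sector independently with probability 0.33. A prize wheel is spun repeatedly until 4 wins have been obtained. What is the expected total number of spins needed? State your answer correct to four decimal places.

Y = total spins until the fourth success; negative binomial with r=4, p=0.33.
E[Y] = r / p = 4 / 0.33 = 12.121212

12.1212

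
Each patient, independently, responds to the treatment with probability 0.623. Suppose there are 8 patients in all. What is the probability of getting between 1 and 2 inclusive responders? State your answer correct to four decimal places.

X ~ Binomial(8, 0.623); P(1 ≤ X ≤ 2) = Σ C(8,k) p^k (1−p)^(8−k) over k:
  k=1: C(8,1)·0.623^1·0.377^7 = 0.005395
  k=2: C(8,2)·0.623^2·0.377^6 = 0.031202
Total = 0.036597

0.0366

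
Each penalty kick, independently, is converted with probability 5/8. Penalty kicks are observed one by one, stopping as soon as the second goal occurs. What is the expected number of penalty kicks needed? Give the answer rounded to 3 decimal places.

3.200

Y = total penalty kicks until the second success; negative binomial with r=2, p=0.625.
E[Y] = r / p = 2 / 0.625 = 3.20000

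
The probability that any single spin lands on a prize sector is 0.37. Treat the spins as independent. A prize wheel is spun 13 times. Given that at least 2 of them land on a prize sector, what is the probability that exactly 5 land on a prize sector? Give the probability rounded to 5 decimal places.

0.22628

X ~ Binomial(13, 0.37). Want P(X=5 | X≥2) = P(X=5) / P(X≥2).
P(X=5) = C(13,5)·0.37^5·0.63^8 = 0.2214683
P(X≥2) = 1 − 0.0024628 − 0.0188032 = 0.9787340
Ratio = 0.2214683 / 0.9787340 = 0.2262804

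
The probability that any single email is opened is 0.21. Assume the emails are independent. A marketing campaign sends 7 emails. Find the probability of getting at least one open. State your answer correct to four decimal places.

0.8080

P(at least one) = 1 − P(none) = 1 − (1 − 0.21)^7
= 1 − 0.192039 = 0.807961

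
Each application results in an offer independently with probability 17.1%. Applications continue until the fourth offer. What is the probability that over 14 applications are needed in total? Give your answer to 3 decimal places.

Needing more than 14 applications ⇔ fewer than 4 successes in the first 14. With X ~ Binomial(14, 0.171), P(Y > 14) = P(X ≤ 3).
  k=0: C(14,0)·0.171^0·0.829^14 = 0.07240
  k=1: C(14,1)·0.171^1·0.829^13 = 0.20909
  k=2: C(14,2)·0.171^2·0.829^12 = 0.28034
  k=3: C(14,3)·0.171^3·0.829^11 = 0.23131
P(X ≤ 3) = 0.79314

0.793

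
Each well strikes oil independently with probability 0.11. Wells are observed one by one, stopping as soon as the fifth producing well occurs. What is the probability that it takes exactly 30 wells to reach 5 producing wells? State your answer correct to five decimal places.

0.02077

Y = trial on which the fifth success occurs; negative binomial, r=5, p=0.11.
P(Y=30) = C(29,4) · p^5 · (1−p)^25
= 23751 · 1.6105e-05 · 0.054294 = 0.0207680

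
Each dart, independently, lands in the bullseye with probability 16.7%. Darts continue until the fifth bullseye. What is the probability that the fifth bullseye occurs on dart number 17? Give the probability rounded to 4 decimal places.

Y = trial on which the fifth success occurs; negative binomial, r=5, p=0.167.
P(Y=17) = C(16,4) · p^5 · (1−p)^12
= 1820 · 0.00012989 · 0.11162 = 0.026387

0.0264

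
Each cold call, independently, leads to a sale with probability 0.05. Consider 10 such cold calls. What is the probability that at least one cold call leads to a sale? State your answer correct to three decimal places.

P(at least one) = 1 − P(none) = 1 − (1 − 0.05)^10
= 1 − 0.59874 = 0.40126

0.401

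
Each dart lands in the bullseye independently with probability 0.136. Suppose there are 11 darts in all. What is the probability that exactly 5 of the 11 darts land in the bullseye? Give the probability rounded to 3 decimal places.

X ~ Binomial(n=11, p=0.136).
P(X=5) = C(11,5) · p^5 · (1−p)^6
= 462 · 4.6526e-05 · 0.41599 = 0.00894

0.009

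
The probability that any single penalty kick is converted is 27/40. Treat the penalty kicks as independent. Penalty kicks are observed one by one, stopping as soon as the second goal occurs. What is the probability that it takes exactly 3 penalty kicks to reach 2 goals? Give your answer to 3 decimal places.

Y = trial on which the second success occurs; negative binomial, r=2, p=0.675.
P(Y=3) = C(2,1) · p^2 · (1−p)^1
= 2 · 0.45563 · 0.325 = 0.29616

0.296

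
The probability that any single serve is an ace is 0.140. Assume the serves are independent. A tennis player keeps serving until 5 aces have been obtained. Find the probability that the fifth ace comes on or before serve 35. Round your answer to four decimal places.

Finishing within 35 serves ⇔ at least 5 successes in the first 35. With X ~ Binomial(35, 0.14), P(Y ≤ 35) = 1 − P(X ≤ 4).
  k=0: C(35,0)·0.14^0·0.86^35 = 0.005099
  k=1: C(35,1)·0.14^1·0.86^34 = 0.029050
  k=2: C(35,2)·0.14^2·0.86^33 = 0.080394
  k=3: C(35,3)·0.14^3·0.86^32 = 0.143961
  k=4: C(35,4)·0.14^4·0.86^31 = 0.187484
1 − 0.445987 = 0.554013

0.5540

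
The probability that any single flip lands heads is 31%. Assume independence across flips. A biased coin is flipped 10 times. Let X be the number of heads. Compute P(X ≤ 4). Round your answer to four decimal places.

X ~ Binomial(10, 0.31); P(X ≤ 4) = Σ C(10,k) p^k (1−p)^(10−k) over k:
  k=0: C(10,0)·0.31^0·0.69^10 = 0.024462
  k=1: C(10,1)·0.31^1·0.69^9 = 0.109901
  k=2: C(10,2)·0.31^2·0.69^8 = 0.222192
  k=3: C(10,3)·0.31^3·0.69^7 = 0.266201
  k=4: C(10,4)·0.31^4·0.69^6 = 0.209296
Total = 0.832053

0.8321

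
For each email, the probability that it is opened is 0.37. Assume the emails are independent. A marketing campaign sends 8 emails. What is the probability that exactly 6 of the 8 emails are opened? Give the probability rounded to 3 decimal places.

0.029

X ~ Binomial(n=8, p=0.37).
P(X=6) = C(8,6) · p^6 · (1−p)^2
= 28 · 0.0025657 · 0.3969 = 0.02851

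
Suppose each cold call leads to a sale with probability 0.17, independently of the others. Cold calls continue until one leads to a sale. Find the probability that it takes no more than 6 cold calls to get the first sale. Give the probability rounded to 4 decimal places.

Y = number of cold calls to the first success; geometric, p = 0.17.
P(Y ≤ 6) = 1 − (1−p)^6 = 1 − 0.326940 = 0.673060

0.6731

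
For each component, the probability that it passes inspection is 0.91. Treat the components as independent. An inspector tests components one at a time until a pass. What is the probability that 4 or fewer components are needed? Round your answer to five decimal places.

0.99993

Y = number of components to the first success; geometric, p = 0.91.
P(Y ≤ 4) = 1 − (1−p)^4 = 1 − 0.0000656 = 0.9999344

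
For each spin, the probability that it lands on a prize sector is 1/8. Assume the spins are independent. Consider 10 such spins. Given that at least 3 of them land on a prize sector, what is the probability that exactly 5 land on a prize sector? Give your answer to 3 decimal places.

0.033

X ~ Binomial(10, 0.125). Want P(X=5 | X≥3) = P(X=5) / P(X≥3).
P(X=5) = C(10,5)·0.125^5·0.875^5 = 0.00394
P(X≥3) = 1 − 0.26308 − 0.37582 − 0.24160 = 0.11950
Ratio = 0.00394 / 0.11950 = 0.03301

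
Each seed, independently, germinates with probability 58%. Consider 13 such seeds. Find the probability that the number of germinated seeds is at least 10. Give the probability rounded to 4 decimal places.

X ~ Binomial(13, 0.58); P(X ≥ 10) = Σ C(13,k) p^k (1−p)^(13−k) over k:
  k=10: C(13,10)·0.58^10·0.42^3 = 0.091284
  k=11: C(13,11)·0.58^11·0.42^2 = 0.034380
  k=12: C(13,12)·0.58^12·0.42^1 = 0.007913
  k=13: C(13,13)·0.58^13·0.42^0 = 0.000841
Total = 0.134417

0.1344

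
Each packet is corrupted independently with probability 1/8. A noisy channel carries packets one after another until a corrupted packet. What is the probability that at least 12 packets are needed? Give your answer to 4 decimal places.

0.2302

Y = number of packets to the first success; geometric, p = 0.125.
P(Y > 11) = P(first 11 all fail) = (1−p)^11 = 0.230191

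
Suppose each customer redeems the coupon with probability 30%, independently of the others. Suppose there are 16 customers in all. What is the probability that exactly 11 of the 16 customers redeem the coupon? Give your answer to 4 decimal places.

X ~ Binomial(n=16, p=0.30).
P(X=11) = C(16,11) · p^11 · (1−p)^5
= 4368 · 1.7715e-06 · 0.16807 = 0.001300

0.0013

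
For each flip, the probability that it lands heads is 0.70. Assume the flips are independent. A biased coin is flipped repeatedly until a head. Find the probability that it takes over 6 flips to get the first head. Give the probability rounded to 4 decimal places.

Y = number of flips to the first success; geometric, p = 0.70.
P(Y > 6) = P(first 6 all fail) = (1−p)^6 = 0.000729

0.0007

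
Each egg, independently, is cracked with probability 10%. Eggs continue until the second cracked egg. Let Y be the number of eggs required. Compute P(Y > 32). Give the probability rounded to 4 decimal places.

Needing more than 32 eggs ⇔ fewer than 2 successes in the first 32. With X ~ Binomial(32, 0.10), P(Y > 32) = P(X ≤ 1).
  k=0: C(32,0)·0.10^0·0.90^32 = 0.034337
  k=1: C(32,1)·0.10^1·0.90^31 = 0.122087
P(X ≤ 1) = 0.156423

0.1564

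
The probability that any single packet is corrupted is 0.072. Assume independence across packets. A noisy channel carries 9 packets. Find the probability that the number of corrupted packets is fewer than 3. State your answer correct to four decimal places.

X ~ Binomial(9, 0.072); P(X ≤ 2) = Σ C(9,k) p^k (1−p)^(9−k) over k:
  k=0: C(9,0)·0.072^0·0.928^9 = 0.510425
  k=1: C(9,1)·0.072^1·0.928^8 = 0.356417
  k=2: C(9,2)·0.072^2·0.928^7 = 0.110612
Total = 0.977454

0.9775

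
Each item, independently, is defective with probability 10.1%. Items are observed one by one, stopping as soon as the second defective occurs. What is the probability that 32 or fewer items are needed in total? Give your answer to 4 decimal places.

0.8477

Finishing within 32 items ⇔ at least 2 successes in the first 32. With X ~ Binomial(32, 0.101), P(Y ≤ 32) = 1 − P(X ≤ 1).
  k=0: C(32,0)·0.101^0·0.899^32 = 0.033137
  k=1: C(32,1)·0.101^1·0.899^31 = 0.119130
1 − 0.152267 = 0.847733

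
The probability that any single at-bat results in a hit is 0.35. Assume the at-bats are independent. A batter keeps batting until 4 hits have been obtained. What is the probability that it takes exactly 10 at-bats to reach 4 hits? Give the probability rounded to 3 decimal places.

Y = trial on which the fourth success occurs; negative binomial, r=4, p=0.35.
P(Y=10) = C(9,3) · p^4 · (1−p)^6
= 84 · 0.015006 · 0.075419 = 0.09507

0.095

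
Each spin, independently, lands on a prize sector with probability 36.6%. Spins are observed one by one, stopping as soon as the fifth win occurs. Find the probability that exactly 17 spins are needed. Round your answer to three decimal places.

Y = trial on which the fifth success occurs; negative binomial, r=5, p=0.366.
P(Y=17) = C(16,4) · p^5 · (1−p)^12
= 1820 · 0.0065676 · 0.0042177 = 0.05041

0.050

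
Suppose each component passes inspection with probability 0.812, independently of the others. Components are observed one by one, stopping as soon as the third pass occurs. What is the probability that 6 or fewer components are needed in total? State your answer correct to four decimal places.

Finishing within 6 components ⇔ at least 3 successes in the first 6. With X ~ Binomial(6, 0.812), P(Y ≤ 6) = 1 − P(X ≤ 2).
  k=0: C(6,0)·0.812^0·0.188^6 = 0.000044
  k=1: C(6,1)·0.812^1·0.188^5 = 0.001144
  k=2: C(6,2)·0.812^2·0.188^4 = 0.012355
1 − 0.013543 = 0.986457

0.9865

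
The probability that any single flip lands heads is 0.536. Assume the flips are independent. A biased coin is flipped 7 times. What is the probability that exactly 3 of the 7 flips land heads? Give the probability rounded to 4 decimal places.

0.2498

X ~ Binomial(n=7, p=0.536).
P(X=3) = C(7,3) · p^3 · (1−p)^4
= 35 · 0.15399 · 0.046352 = 0.249824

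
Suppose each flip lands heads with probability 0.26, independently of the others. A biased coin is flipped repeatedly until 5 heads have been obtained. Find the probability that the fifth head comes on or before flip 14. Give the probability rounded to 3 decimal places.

0.288

Finishing within 14 flips ⇔ at least 5 successes in the first 14. With X ~ Binomial(14, 0.26), P(Y ≤ 14) = 1 − P(X ≤ 4).
  k=0: C(14,0)·0.26^0·0.74^14 = 0.01477
  k=1: C(14,1)·0.26^1·0.74^13 = 0.07263
  k=2: C(14,2)·0.26^2·0.74^12 = 0.16587
  k=3: C(14,3)·0.26^3·0.74^11 = 0.23312
  k=4: C(14,4)·0.26^4·0.74^10 = 0.22524
1 − 0.71162 = 0.28838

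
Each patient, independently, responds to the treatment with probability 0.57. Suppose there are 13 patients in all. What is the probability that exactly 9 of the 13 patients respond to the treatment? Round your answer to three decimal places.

0.155

X ~ Binomial(n=13, p=0.57).
P(X=9) = C(13,9) · p^9 · (1−p)^4
= 715 · 0.0063515 · 0.034188 = 0.15526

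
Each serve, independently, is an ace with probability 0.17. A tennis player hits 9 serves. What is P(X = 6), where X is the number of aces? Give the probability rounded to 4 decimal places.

0.0012

X ~ Binomial(n=9, p=0.17).
P(X=6) = C(9,6) · p^6 · (1−p)^3
= 84 · 2.4138e-05 · 0.57179 = 0.001159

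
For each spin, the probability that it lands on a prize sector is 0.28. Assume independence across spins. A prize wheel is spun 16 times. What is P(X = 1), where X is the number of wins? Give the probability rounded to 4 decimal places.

0.0325

X ~ Binomial(n=16, p=0.28).
P(X=1) = C(16,1) · p^1 · (1−p)^15
= 16 · 0.28 · 0.0072442 = 0.032454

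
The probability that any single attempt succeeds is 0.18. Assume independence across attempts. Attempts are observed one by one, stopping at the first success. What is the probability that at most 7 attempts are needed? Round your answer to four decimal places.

Y = number of attempts to the first success; geometric, p = 0.18.
P(Y ≤ 7) = 1 − (1−p)^7 = 1 − 0.249285 = 0.750715

0.7507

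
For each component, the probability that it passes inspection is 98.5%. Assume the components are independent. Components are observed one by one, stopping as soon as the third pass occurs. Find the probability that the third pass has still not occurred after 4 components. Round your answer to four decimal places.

0.0013

Needing more than 4 components ⇔ fewer than 3 successes in the first 4. With X ~ Binomial(4, 0.985), P(Y > 4) = P(X ≤ 2).
  k=0: C(4,0)·0.985^0·0.015^4 = 0.000000
  k=1: C(4,1)·0.985^1·0.015^3 = 0.000013
  k=2: C(4,2)·0.985^2·0.015^2 = 0.001310
P(X ≤ 2) = 0.001323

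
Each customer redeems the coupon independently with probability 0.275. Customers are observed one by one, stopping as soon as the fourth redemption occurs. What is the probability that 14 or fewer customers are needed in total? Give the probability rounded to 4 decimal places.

Finishing within 14 customers ⇔ at least 4 successes in the first 14. With X ~ Binomial(14, 0.275), P(Y ≤ 14) = 1 − P(X ≤ 3).
  k=0: C(14,0)·0.275^0·0.725^14 = 0.011085
  k=1: C(14,1)·0.275^1·0.725^13 = 0.058865
  k=2: C(14,2)·0.275^2·0.725^12 = 0.145132
  k=3: C(14,3)·0.275^3·0.725^11 = 0.220200
1 − 0.435282 = 0.564718

0.5647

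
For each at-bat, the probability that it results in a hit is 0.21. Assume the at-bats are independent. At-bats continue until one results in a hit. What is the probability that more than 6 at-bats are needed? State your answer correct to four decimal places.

0.2431

Y = number of at-bats to the first success; geometric, p = 0.21.
P(Y > 6) = P(first 6 all fail) = (1−p)^6 = 0.243087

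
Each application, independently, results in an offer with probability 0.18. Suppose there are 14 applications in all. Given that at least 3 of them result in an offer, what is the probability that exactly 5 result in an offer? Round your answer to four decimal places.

0.1337

X ~ Binomial(14, 0.18). Want P(X=5 | X≥3) = P(X=5) / P(X≥3).
P(X=5) = C(14,5)·0.18^5·0.82^9 = 0.063409
P(X≥3) = 1 − 0.062143 − 0.190977 − 0.272491 = 0.474389
Ratio = 0.063409 / 0.474389 = 0.133665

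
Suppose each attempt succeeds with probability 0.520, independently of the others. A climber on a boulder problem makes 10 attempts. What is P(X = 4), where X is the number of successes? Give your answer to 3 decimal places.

X ~ Binomial(n=10, p=0.52).
P(X=4) = C(10,4) · p^4 · (1−p)^6
= 210 · 0.073116 · 0.012231 = 0.18779

0.188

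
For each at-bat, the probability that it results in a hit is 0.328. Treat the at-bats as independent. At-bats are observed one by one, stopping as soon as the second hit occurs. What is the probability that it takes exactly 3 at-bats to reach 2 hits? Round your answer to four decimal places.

Y = trial on which the second success occurs; negative binomial, r=2, p=0.328.
P(Y=3) = C(2,1) · p^2 · (1−p)^1
= 2 · 0.10758 · 0.672 = 0.144593

0.1446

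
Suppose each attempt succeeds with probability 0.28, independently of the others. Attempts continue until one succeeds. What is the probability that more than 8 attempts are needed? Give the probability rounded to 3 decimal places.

Y = number of attempts to the first success; geometric, p = 0.28.
P(Y > 8) = P(first 8 all fail) = (1−p)^8 = 0.07222

0.072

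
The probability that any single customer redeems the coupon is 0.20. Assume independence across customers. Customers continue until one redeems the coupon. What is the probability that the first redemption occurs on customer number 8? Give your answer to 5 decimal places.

0.04194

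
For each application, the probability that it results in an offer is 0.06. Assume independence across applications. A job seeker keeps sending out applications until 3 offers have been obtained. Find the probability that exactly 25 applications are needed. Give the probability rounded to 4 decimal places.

0.0153

Y = trial on which the third success occurs; negative binomial, r=3, p=0.06.
P(Y=25) = C(24,2) · p^3 · (1−p)^22
= 276 · 0.000216 · 0.25634 = 0.015282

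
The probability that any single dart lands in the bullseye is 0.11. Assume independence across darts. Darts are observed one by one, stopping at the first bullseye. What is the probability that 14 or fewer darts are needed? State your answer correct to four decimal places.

0.8044

Y = number of darts to the first success; geometric, p = 0.11.
P(Y ≤ 14) = 1 − (1−p)^14 = 1 − 0.195641 = 0.804359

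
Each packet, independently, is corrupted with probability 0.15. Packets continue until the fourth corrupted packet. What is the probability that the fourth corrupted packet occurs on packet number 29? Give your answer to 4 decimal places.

0.0285

Y = trial on which the fourth success occurs; negative binomial, r=4, p=0.15.
P(Y=29) = C(28,3) · p^4 · (1−p)^25
= 3276 · 0.00050625 · 0.017198 = 0.028522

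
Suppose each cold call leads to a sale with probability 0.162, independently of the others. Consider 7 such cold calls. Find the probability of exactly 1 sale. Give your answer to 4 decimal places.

0.3927

X ~ Binomial(n=7, p=0.162).
P(X=1) = C(7,1) · p^1 · (1−p)^6
= 7 · 0.162 · 0.34631 = 0.392715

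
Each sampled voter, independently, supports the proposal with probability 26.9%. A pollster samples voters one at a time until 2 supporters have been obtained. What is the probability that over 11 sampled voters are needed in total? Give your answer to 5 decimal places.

Needing more than 11 sampled voters ⇔ fewer than 2 successes in the first 11. With X ~ Binomial(11, 0.269), P(Y > 11) = P(X ≤ 1).
  k=0: C(11,0)·0.269^0·0.731^11 = 0.0318487
  k=1: C(11,1)·0.269^1·0.731^10 = 0.1289195
P(X ≤ 1) = 0.1607682

0.16077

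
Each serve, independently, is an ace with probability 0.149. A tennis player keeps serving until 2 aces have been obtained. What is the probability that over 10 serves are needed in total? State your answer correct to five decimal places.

0.54798

Needing more than 10 serves ⇔ fewer than 2 successes in the first 10. With X ~ Binomial(10, 0.149), P(Y > 10) = P(X ≤ 1).
  k=0: C(10,0)·0.149^0·0.851^10 = 0.1992029
  k=1: C(10,1)·0.149^1·0.851^9 = 0.3487806
P(X ≤ 1) = 0.5479835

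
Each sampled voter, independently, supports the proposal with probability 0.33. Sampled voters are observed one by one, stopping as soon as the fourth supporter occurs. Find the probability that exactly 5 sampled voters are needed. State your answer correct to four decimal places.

0.0318

Y = trial on which the fourth success occurs; negative binomial, r=4, p=0.33.
P(Y=5) = C(4,3) · p^4 · (1−p)^1
= 4 · 0.011859 · 0.67 = 0.031783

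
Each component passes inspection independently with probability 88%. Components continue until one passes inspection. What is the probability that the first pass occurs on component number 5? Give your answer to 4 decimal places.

0.0002

Geometric (trials to first success), p = 0.88.
P(Y = 5) = (1−p)^4 · p = 0.00020736 · 0.88 = 0.000182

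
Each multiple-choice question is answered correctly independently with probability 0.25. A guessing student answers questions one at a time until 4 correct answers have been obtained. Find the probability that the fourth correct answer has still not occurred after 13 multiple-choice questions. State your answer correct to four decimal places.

0.5843

Needing more than 13 multiple-choice questions ⇔ fewer than 4 successes in the first 13. With X ~ Binomial(13, 0.25), P(Y > 13) = P(X ≤ 3).
  k=0: C(13,0)·0.25^0·0.75^13 = 0.023757
  k=1: C(13,1)·0.25^1·0.75^12 = 0.102948
  k=2: C(13,2)·0.25^2·0.75^11 = 0.205896
  k=3: C(13,3)·0.25^3·0.75^10 = 0.251651
P(X ≤ 3) = 0.584253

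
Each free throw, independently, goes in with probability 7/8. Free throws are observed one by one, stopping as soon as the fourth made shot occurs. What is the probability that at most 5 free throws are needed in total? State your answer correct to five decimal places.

0.87927

Finishing within 5 free throws ⇔ at least 4 successes in the first 5. With X ~ Binomial(5, 0.875), P(Y ≤ 5) = 1 − P(X ≤ 3).
  k=0: C(5,0)·0.875^0·0.125^5 = 0.0000305
  k=1: C(5,1)·0.875^1·0.125^4 = 0.0010681
  k=2: C(5,2)·0.875^2·0.125^3 = 0.0149536
  k=3: C(5,3)·0.875^3·0.125^2 = 0.1046753
1 − 0.1207275 = 0.8792725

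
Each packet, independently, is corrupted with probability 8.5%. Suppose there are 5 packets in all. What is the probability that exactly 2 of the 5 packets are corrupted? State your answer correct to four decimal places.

X ~ Binomial(n=5, p=0.085).
P(X=2) = C(5,2) · p^2 · (1−p)^3
= 10 · 0.007225 · 0.76606 = 0.055348

0.0553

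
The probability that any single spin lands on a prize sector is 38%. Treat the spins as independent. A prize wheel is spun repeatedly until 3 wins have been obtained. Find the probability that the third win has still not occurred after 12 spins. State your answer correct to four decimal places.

Needing more than 12 spins ⇔ fewer than 3 successes in the first 12. With X ~ Binomial(12, 0.38), P(Y > 12) = P(X ≤ 2).
  k=0: C(12,0)·0.38^0·0.62^12 = 0.003226
  k=1: C(12,1)·0.38^1·0.62^11 = 0.023729
  k=2: C(12,2)·0.38^2·0.62^10 = 0.079989
P(X ≤ 2) = 0.106944

0.1069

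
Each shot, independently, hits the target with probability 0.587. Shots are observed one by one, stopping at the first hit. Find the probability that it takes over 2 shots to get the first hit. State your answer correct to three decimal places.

0.171

Y = number of shots to the first success; geometric, p = 0.587.
P(Y > 2) = P(first 2 all fail) = (1−p)^2 = 0.17057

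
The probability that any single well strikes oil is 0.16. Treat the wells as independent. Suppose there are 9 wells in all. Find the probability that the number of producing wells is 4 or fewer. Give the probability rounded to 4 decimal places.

X ~ Binomial(9, 0.16); P(X ≤ 4) = Σ C(9,k) p^k (1−p)^(9−k) over k:
  k=0: C(9,0)·0.16^0·0.84^9 = 0.208216
  k=1: C(9,1)·0.16^1·0.84^8 = 0.356941
  k=2: C(9,2)·0.16^2·0.84^7 = 0.271955
  k=3: C(9,3)·0.16^3·0.84^6 = 0.120869
  k=4: C(9,4)·0.16^4·0.84^5 = 0.034534
Total = 0.992515

0.9925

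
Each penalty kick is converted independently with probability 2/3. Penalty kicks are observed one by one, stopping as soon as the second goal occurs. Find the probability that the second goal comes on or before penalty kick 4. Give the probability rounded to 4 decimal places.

0.8889

Finishing within 4 penalty kicks ⇔ at least 2 successes in the first 4. With X ~ Binomial(4, 0.666667), P(Y ≤ 4) = 1 − P(X ≤ 1).
  k=0: C(4,0)·0.666667^0·0.333333^4 = 0.012346
  k=1: C(4,1)·0.666667^1·0.333333^3 = 0.098765
1 − 0.111111 = 0.888889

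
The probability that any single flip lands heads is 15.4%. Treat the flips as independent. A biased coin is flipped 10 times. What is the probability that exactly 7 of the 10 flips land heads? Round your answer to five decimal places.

0.00015

X ~ Binomial(n=10, p=0.154).
P(X=7) = C(10,7) · p^7 · (1−p)^3
= 120 · 2.0542e-06 · 0.6055 = 0.0001493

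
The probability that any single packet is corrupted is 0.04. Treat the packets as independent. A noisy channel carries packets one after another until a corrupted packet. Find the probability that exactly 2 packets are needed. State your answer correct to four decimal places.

0.0384

Geometric (trials to first success), p = 0.04.
P(Y = 2) = (1−p)^1 · p = 0.96 · 0.04 = 0.038400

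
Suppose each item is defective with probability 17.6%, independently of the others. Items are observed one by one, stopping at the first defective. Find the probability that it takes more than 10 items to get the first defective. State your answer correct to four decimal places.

0.1443

Y = number of items to the first success; geometric, p = 0.176.
P(Y > 10) = P(first 10 all fail) = (1−p)^10 = 0.144302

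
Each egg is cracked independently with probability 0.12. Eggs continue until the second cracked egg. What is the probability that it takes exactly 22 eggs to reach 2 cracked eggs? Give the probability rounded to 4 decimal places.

Y = trial on which the second success occurs; negative binomial, r=2, p=0.12.
P(Y=22) = C(21,1) · p^2 · (1−p)^20
= 21 · 0.0144 · 0.077563 = 0.023455

0.0235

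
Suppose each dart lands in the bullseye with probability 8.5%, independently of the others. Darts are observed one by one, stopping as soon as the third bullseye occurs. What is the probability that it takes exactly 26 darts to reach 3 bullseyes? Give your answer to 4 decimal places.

Y = trial on which the third success occurs; negative binomial, r=3, p=0.085.
P(Y=26) = C(25,2) · p^3 · (1−p)^23
= 300 · 0.00061412 · 0.12962 = 0.023882

0.0239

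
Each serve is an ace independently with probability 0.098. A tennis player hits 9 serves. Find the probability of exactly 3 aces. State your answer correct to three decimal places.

X ~ Binomial(n=9, p=0.098).
P(X=3) = C(9,3) · p^3 · (1−p)^6
= 84 · 0.00094119 · 0.53857 = 0.04258

0.043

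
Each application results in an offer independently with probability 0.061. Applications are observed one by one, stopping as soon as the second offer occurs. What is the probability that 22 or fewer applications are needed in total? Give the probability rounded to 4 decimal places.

0.3917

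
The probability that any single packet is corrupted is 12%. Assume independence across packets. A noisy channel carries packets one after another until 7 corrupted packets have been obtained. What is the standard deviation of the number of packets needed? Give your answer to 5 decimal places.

Y = total packets until the seventh success; negative binomial with r=7, p=0.12.
SD(Y) = √[r(1−p)/p²] = √(427.7777778) = 20.6827894

20.68279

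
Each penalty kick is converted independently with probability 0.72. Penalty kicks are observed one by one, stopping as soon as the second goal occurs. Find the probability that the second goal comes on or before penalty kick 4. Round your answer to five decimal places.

Finishing within 4 penalty kicks ⇔ at least 2 successes in the first 4. With X ~ Binomial(4, 0.72), P(Y ≤ 4) = 1 − P(X ≤ 1).
  k=0: C(4,0)·0.72^0·0.28^4 = 0.0061466
  k=1: C(4,1)·0.72^1·0.28^3 = 0.0632218
1 − 0.0693683 = 0.9306317

0.93063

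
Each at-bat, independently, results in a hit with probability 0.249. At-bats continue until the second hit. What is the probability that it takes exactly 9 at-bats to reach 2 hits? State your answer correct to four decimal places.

Y = trial on which the second success occurs; negative binomial, r=2, p=0.249.
P(Y=9) = C(8,1) · p^2 · (1−p)^7
= 8 · 0.062001 · 0.13473 = 0.066830

0.0668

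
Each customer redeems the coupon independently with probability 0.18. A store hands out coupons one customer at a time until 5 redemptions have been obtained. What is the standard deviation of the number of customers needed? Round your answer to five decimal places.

Y = total customers until the fifth success; negative binomial with r=5, p=0.18.
SD(Y) = √[r(1−p)/p²] = √(126.5432099) = 11.2491426

11.24914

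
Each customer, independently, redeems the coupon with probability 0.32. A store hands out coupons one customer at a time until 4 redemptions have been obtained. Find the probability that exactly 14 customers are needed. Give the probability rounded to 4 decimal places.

Y = trial on which the fourth success occurs; negative binomial, r=4, p=0.32.
P(Y=14) = C(13,3) · p^4 · (1−p)^10
= 286 · 0.010486 · 0.021139 = 0.063395

0.0634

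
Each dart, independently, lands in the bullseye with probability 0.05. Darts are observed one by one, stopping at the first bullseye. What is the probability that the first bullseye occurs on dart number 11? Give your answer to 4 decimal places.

Geometric (trials to first success), p = 0.05.
P(Y = 11) = (1−p)^10 · p = 0.59874 · 0.05 = 0.029937

0.0299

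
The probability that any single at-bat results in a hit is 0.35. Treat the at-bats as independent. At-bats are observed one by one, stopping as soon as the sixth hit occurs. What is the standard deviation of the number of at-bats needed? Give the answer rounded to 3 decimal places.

Y = total at-bats until the sixth success; negative binomial with r=6, p=0.35.
SD(Y) = √[r(1−p)/p²] = √(31.83673) = 5.64241

5.642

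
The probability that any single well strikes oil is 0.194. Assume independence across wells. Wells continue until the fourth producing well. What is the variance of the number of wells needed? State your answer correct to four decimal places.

Y = total wells until the fourth success; negative binomial with r=4, p=0.194.
Var(Y) = r(1−p)/p² = 4·0.806 / 0.194² = 85.662663

85.6627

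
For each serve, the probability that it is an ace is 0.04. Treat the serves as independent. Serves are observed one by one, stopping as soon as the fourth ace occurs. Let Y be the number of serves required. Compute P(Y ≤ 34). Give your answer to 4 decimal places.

0.0457

Finishing within 34 serves ⇔ at least 4 successes in the first 34. With X ~ Binomial(34, 0.04), P(Y ≤ 34) = 1 − P(X ≤ 3).
  k=0: C(34,0)·0.04^0·0.96^34 = 0.249587
  k=1: C(34,1)·0.04^1·0.96^33 = 0.353582
  k=2: C(34,2)·0.04^2·0.96^32 = 0.243087
  k=3: C(34,3)·0.04^3·0.96^31 = 0.108039
1 − 0.954295 = 0.045705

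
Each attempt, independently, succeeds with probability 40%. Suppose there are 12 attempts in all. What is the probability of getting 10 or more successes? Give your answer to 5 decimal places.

0.00281

X ~ Binomial(12, 0.40); P(X ≥ 10) = Σ C(12,k) p^k (1−p)^(12−k) over k:
  k=10: C(12,10)·0.40^10·0.60^2 = 0.0024914
  k=11: C(12,11)·0.40^11·0.60^1 = 0.0003020
  k=12: C(12,12)·0.40^12·0.60^0 = 0.0000168
Total = 0.0028102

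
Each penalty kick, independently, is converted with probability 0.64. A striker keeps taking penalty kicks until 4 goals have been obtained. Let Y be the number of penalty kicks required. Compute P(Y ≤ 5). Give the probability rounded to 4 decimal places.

Finishing within 5 penalty kicks ⇔ at least 4 successes in the first 5. With X ~ Binomial(5, 0.64), P(Y ≤ 5) = 1 − P(X ≤ 3).
  k=0: C(5,0)·0.64^0·0.36^5 = 0.006047
  k=1: C(5,1)·0.64^1·0.36^4 = 0.053748
  k=2: C(5,2)·0.64^2·0.36^3 = 0.191103
  k=3: C(5,3)·0.64^3·0.36^2 = 0.339739
1 − 0.590636 = 0.409364

0.4094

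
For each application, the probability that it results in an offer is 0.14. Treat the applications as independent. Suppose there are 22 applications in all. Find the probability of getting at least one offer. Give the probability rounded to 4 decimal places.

P(at least one) = 1 − P(none) = 1 − (1 − 0.14)^22
= 1 − 0.036221 = 0.963779

0.9638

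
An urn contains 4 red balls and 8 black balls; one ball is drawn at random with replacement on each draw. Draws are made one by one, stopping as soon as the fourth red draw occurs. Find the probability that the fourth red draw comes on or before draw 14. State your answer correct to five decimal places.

0.73881

Finishing within 14 draws ⇔ at least 4 successes in the first 14. With X ~ Binomial(14, 0.333333), P(Y ≤ 14) = 1 − P(X ≤ 3).
  k=0: C(14,0)·0.333333^0·0.666667^14 = 0.0034255
  k=1: C(14,1)·0.333333^1·0.666667^13 = 0.0239784
  k=2: C(14,2)·0.333333^2·0.666667^12 = 0.0779298
  k=3: C(14,3)·0.333333^3·0.666667^11 = 0.1558597
1 − 0.2611934 = 0.7388066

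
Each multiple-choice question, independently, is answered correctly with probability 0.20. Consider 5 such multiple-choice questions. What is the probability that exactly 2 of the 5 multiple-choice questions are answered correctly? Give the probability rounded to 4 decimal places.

X ~ Binomial(n=5, p=0.20).
P(X=2) = C(5,2) · p^2 · (1−p)^3
= 10 · 0.04 · 0.512 = 0.204800

0.2048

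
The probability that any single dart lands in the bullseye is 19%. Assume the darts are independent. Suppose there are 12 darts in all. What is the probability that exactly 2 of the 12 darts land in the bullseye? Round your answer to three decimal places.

0.290

X ~ Binomial(n=12, p=0.19).
P(X=2) = C(12,2) · p^2 · (1−p)^10
= 66 · 0.0361 · 0.12158 = 0.28967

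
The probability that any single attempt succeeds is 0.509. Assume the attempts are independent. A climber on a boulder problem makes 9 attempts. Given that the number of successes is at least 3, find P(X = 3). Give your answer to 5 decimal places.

X ~ Binomial(9, 0.509). Want P(X=3 | X≥3) = P(X=3) / P(X≥3).
P(X=3) = C(9,3)·0.509^3·0.491^6 = 0.1552107
P(X≥3) = 1 − 0.0016586 − 0.0154743 − 0.0641665 = 0.9187006
Ratio = 0.1552107 / 0.9187006 = 0.1689459

0.16895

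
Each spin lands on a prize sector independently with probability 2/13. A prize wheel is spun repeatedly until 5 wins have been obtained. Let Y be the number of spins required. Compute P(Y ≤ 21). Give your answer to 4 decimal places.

Finishing within 21 spins ⇔ at least 5 successes in the first 21. With X ~ Binomial(21, 0.153846), P(Y ≤ 21) = 1 − P(X ≤ 4).
  k=0: C(21,0)·0.153846^0·0.846154^21 = 0.029953
  k=1: C(21,1)·0.153846^1·0.846154^20 = 0.114365
  k=2: C(21,2)·0.153846^2·0.846154^19 = 0.207936
  k=3: C(21,3)·0.153846^3·0.846154^18 = 0.239442
  k=4: C(21,4)·0.153846^4·0.846154^17 = 0.195907
1 − 0.787602 = 0.212398

0.2124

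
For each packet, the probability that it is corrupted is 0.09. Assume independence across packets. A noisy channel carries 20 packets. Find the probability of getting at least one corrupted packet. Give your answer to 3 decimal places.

P(at least one) = 1 − P(none) = 1 − (1 − 0.09)^20
= 1 − 0.15164 = 0.84836

0.848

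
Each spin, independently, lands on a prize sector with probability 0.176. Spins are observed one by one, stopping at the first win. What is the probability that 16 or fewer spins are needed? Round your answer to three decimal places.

Y = number of spins to the first success; geometric, p = 0.176.
P(Y ≤ 16) = 1 − (1−p)^16 = 1 − 0.04517 = 0.95483

0.955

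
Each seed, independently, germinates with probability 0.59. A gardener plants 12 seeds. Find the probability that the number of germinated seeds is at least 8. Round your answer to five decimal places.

X ~ Binomial(12, 0.59); P(X ≥ 8) = Σ C(12,k) p^k (1−p)^(12−k) over k:
  k=8: C(12,8)·0.59^8·0.41^4 = 0.2053793
  k=9: C(12,9)·0.59^9·0.41^3 = 0.1313537
  k=10: C(12,10)·0.59^10·0.41^2 = 0.0567064
  k=11: C(12,11)·0.59^11·0.41^1 = 0.0148367
  k=12: C(12,12)·0.59^12·0.41^0 = 0.0017792
Total = 0.4100553

0.41006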